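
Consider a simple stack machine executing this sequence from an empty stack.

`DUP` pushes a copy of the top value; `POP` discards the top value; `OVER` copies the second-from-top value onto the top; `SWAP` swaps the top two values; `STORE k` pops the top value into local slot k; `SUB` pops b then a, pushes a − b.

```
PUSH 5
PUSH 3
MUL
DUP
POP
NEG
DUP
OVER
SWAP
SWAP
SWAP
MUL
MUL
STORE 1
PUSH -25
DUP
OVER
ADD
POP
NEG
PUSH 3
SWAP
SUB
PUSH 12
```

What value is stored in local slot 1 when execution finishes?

-3375

PUSH 5   : 5
PUSH 3   : 5 3
MUL      : 15
DUP      : 15 15
POP      : 15
NEG      : -15
DUP      : -15 -15
OVER     : -15 -15 -15
SWAP     : -15 -15 -15
SWAP     : -15 -15 -15
SWAP     : -15 -15 -15
MUL      : -15 225
MUL      : -3375
STORE 1  : (empty)
PUSH -25 : -25
DUP      : -25 -25
OVER     : -25 -25 -25
ADD      : -25 -50
POP      : -25
NEG      : 25
PUSH 3   : 25 3
SWAP     : 3 25
SUB      : -22
PUSH 12  : -22 12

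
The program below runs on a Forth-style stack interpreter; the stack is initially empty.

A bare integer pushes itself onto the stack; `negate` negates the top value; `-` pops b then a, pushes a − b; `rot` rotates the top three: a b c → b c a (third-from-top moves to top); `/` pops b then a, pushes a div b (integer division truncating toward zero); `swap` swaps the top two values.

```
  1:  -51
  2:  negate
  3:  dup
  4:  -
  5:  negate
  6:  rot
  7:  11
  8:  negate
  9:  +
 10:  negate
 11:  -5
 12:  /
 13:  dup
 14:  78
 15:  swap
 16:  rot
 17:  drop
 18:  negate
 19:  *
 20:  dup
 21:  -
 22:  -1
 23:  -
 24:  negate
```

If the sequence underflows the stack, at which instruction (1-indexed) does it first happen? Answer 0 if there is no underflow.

-51     -51
negate  51
dup     51 51
-       0
negate  0
rot  — needs 3 operands, stack has 1 → underflow

6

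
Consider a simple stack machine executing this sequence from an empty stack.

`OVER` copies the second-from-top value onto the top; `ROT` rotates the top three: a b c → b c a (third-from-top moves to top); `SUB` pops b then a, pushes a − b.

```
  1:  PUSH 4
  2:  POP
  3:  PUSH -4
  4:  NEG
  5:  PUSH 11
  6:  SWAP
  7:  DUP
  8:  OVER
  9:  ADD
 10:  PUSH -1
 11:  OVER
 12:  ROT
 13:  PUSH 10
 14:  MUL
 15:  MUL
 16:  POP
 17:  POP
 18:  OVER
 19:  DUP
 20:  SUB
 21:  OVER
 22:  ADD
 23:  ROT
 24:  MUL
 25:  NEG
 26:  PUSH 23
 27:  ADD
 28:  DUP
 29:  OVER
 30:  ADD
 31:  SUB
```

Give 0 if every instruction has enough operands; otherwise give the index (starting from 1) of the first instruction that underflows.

PUSH 4  -> 4
POP     -> (empty)
PUSH -4 -> -4
NEG     -> 4
PUSH 11 -> 4 11
SWAP    -> 11 4
DUP     -> 11 4 4
OVER    -> 11 4 4 4
ADD     -> 11 4 8
PUSH -1 -> 11 4 8 -1
OVER    -> 11 4 8 -1 8
ROT     -> 11 4 -1 8 8
PUSH 10 -> 11 4 -1 8 8 10
MUL     -> 11 4 -1 8 80
MUL     -> 11 4 -1 640
POP     -> 11 4 -1
POP     -> 11 4
OVER    -> 11 4 11
DUP     -> 11 4 11 11
SUB     -> 11 4 0
OVER    -> 11 4 0 4
ADD     -> 11 4 4
ROT     -> 4 4 11
MUL     -> 4 44
NEG     -> 4 -44
PUSH 23 -> 4 -44 23
ADD     -> 4 -21
DUP     -> 4 -21 -21
OVER    -> 4 -21 -21 -21
ADD     -> 4 -21 -42
SUB     -> 4 21

0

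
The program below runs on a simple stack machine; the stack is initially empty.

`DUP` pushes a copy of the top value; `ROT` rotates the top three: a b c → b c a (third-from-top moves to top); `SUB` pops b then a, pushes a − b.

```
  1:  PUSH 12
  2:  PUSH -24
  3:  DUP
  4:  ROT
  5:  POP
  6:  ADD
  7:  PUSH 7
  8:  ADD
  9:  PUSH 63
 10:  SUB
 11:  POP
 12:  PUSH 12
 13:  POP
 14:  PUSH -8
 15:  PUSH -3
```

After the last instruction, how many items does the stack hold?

2

PUSH 12  → 12
PUSH -24 → 12 -24
DUP      → 12 -24 -24
ROT      → -24 -24 12
POP      → -24 -24
ADD      → -48
PUSH 7   → -48 7
ADD      → -41
PUSH 63  → -41 63
SUB      → -104
POP      → (empty)
PUSH 12  → 12
POP      → (empty)
PUSH -8  → -8
PUSH -3  → -8 -3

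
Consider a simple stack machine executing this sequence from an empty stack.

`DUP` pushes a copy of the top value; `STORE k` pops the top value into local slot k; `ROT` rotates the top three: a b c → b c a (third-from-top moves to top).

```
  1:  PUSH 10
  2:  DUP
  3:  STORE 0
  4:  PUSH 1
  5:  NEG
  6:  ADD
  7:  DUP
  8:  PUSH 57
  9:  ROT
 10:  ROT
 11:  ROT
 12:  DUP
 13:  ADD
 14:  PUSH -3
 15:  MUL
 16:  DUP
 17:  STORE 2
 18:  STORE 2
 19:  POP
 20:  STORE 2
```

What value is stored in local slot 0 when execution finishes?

10

PUSH 10  10
DUP      10 10
STORE 0  10
PUSH 1   10 1
NEG      10 -1
ADD      9
DUP      9 9
PUSH 57  9 9 57
ROT      9 57 9
ROT      57 9 9
ROT      9 9 57
DUP      9 9 57 57
ADD      9 9 114
PUSH -3  9 9 114 -3
MUL      9 9 -342
DUP      9 9 -342 -342
STORE 2  9 9 -342
STORE 2  9 9
POP      9
STORE 2  (empty)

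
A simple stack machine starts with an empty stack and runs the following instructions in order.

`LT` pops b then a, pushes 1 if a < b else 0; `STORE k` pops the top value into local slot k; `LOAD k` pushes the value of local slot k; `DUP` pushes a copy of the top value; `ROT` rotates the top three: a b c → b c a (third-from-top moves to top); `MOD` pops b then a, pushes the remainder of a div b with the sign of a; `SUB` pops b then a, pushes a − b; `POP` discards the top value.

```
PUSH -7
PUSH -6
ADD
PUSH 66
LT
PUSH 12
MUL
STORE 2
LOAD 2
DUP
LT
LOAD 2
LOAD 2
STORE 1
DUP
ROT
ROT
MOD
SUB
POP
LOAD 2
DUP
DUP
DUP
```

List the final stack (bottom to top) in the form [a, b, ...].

[12, 12, 12, 12]

PUSH -7 -> -7
PUSH -6 -> -7 -6
ADD     -> -13
PUSH 66 -> -13 66
LT      -> 1
PUSH 12 -> 1 12
MUL     -> 12
STORE 2 -> (empty)
LOAD 2  -> 12
DUP     -> 12 12
LT      -> 0
LOAD 2  -> 0 12
LOAD 2  -> 0 12 12
STORE 1 -> 0 12
DUP     -> 0 12 12
ROT     -> 12 12 0
ROT     -> 12 0 12
MOD     -> 12 0
SUB     -> 12
POP     -> (empty)
LOAD 2  -> 12
DUP     -> 12 12
DUP     -> 12 12 12
DUP     -> 12 12 12 12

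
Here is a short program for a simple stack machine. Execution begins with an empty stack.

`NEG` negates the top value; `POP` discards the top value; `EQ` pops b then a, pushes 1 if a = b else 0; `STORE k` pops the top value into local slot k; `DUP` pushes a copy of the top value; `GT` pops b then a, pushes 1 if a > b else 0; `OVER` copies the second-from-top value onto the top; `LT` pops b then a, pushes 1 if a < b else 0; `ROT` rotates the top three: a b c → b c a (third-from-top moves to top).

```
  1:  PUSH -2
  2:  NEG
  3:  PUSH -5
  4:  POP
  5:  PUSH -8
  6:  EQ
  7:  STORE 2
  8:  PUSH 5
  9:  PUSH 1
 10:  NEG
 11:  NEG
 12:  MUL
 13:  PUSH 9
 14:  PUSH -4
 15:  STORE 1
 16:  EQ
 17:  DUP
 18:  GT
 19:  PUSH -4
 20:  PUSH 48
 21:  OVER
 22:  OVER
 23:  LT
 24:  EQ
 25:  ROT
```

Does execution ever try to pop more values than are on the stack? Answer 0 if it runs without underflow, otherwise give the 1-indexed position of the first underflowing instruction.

0

PUSH -2 : -2
NEG     : 2
PUSH -5 : 2 -5
POP     : 2
PUSH -8 : 2 -8
EQ      : 0
STORE 2 : (empty)
PUSH 5  : 5
PUSH 1  : 5 1
NEG     : 5 -1
NEG     : 5 1
MUL     : 5
PUSH 9  : 5 9
PUSH -4 : 5 9 -4
STORE 1 : 5 9
EQ      : 0
DUP     : 0 0
GT      : 0
PUSH -4 : 0 -4
PUSH 48 : 0 -4 48
OVER    : 0 -4 48 -4
OVER    : 0 -4 48 -4 48
LT      : 0 -4 48 1
EQ      : 0 -4 0
ROT     : -4 0 0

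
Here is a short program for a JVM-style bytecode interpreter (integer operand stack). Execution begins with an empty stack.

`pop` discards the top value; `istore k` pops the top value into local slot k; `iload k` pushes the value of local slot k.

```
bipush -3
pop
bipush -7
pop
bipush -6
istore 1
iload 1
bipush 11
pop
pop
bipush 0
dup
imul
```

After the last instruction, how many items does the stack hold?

1

bipush -3 -> -3
pop       -> (empty)
bipush -7 -> -7
pop       -> (empty)
bipush -6 -> -6
istore 1  -> (empty)
iload 1   -> -6
bipush 11 -> -6 11
pop       -> -6
pop       -> (empty)
bipush 0  -> 0
dup       -> 0 0
imul      -> 0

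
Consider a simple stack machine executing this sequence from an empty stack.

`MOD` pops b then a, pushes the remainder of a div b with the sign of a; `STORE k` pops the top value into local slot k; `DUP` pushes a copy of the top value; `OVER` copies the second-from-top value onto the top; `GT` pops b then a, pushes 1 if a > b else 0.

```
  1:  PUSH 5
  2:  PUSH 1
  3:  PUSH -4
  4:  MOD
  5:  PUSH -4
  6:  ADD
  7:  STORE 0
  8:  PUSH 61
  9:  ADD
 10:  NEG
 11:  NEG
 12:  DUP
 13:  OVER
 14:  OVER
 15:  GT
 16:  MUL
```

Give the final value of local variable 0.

PUSH 5  -> [5]
PUSH 1  -> [5, 1]
PUSH -4 -> [5, 1, -4]
MOD     -> [5, 1]
PUSH -4 -> [5, 1, -4]
ADD     -> [5, -3]
STORE 0 -> [5]
PUSH 61 -> [5, 61]
ADD     -> [66]
NEG     -> [-66]
NEG     -> [66]
DUP     -> [66, 66]
OVER    -> [66, 66, 66]
OVER    -> [66, 66, 66, 66]
GT      -> [66, 66, 0]
MUL     -> [66, 0]

-3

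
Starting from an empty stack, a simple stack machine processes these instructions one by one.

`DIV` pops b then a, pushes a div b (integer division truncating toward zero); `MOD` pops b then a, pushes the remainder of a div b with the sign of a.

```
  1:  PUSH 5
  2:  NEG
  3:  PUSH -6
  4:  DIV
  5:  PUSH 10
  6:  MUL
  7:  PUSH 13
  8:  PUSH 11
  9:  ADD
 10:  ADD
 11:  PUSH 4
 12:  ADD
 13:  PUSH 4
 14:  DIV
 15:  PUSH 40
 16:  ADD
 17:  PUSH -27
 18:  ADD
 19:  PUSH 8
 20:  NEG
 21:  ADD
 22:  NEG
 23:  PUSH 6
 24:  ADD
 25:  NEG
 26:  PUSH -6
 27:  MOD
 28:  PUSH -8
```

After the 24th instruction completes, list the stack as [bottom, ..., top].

[-6]

PUSH 5   -> [5]
NEG      -> [-5]
PUSH -6  -> [-5, -6]
DIV      -> [0]
PUSH 10  -> [0, 10]
MUL      -> [0]
PUSH 13  -> [0, 13]
PUSH 11  -> [0, 13, 11]
ADD      -> [0, 24]
ADD      -> [24]
PUSH 4   -> [24, 4]
ADD      -> [28]
PUSH 4   -> [28, 4]
DIV      -> [7]
PUSH 40  -> [7, 40]
ADD      -> [47]
PUSH -27 -> [47, -27]
ADD      -> [20]
PUSH 8   -> [20, 8]
NEG      -> [20, -8]
ADD      -> [12]
NEG      -> [-12]
PUSH 6   -> [-12, 6]
ADD      -> [-6]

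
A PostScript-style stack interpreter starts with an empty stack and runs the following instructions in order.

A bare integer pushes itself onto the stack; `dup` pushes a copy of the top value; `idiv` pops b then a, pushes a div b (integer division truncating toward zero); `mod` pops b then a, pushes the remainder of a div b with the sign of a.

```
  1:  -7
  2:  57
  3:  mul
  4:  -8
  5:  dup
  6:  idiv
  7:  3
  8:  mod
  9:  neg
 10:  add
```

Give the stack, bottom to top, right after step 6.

-7   : -7
57   : -7 57
mul  : -399
-8   : -399 -8
dup  : -399 -8 -8
idiv : -399 1

[-399, 1]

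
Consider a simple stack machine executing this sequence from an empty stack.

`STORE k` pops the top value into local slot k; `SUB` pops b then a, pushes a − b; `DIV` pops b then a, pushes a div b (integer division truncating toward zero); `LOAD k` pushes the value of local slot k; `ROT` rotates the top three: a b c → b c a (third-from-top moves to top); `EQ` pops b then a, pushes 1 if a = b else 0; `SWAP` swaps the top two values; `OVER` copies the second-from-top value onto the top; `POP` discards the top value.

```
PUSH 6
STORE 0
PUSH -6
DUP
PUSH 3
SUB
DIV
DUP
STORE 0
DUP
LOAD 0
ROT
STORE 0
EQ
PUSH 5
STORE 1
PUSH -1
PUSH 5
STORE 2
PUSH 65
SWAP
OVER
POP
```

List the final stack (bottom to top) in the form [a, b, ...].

PUSH 6  : 6
STORE 0 : (empty)
PUSH -6 : -6
DUP     : -6 -6
PUSH 3  : -6 -6 3
SUB     : -6 -9
DIV     : 0
DUP     : 0 0
STORE 0 : 0
DUP     : 0 0
LOAD 0  : 0 0 0
ROT     : 0 0 0
STORE 0 : 0 0
EQ      : 1
PUSH 5  : 1 5
STORE 1 : 1
PUSH -1 : 1 -1
PUSH 5  : 1 -1 5
STORE 2 : 1 -1
PUSH 65 : 1 -1 65
SWAP    : 1 65 -1
OVER    : 1 65 -1 65
POP     : 1 65 -1

[1, 65, -1]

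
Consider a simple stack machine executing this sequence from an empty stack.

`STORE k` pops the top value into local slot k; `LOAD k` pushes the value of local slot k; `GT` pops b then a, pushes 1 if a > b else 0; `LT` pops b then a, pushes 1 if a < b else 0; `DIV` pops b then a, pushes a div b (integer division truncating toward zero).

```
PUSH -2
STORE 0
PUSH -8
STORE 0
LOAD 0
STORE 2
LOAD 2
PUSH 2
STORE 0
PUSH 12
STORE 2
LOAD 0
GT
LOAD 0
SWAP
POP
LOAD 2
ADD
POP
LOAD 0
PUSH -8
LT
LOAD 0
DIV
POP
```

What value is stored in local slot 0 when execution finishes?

PUSH -2 : -2
STORE 0 : (empty)
PUSH -8 : -8
STORE 0 : (empty)
LOAD 0  : -8
STORE 2 : (empty)
LOAD 2  : -8
PUSH 2  : -8 2
STORE 0 : -8
PUSH 12 : -8 12
STORE 2 : -8
LOAD 0  : -8 2
GT      : 0
LOAD 0  : 0 2
SWAP    : 2 0
POP     : 2
LOAD 2  : 2 12
ADD     : 14
POP     : (empty)
LOAD 0  : 2
PUSH -8 : 2 -8
LT      : 0
LOAD 0  : 0 2
DIV     : 0
POP     : (empty)

2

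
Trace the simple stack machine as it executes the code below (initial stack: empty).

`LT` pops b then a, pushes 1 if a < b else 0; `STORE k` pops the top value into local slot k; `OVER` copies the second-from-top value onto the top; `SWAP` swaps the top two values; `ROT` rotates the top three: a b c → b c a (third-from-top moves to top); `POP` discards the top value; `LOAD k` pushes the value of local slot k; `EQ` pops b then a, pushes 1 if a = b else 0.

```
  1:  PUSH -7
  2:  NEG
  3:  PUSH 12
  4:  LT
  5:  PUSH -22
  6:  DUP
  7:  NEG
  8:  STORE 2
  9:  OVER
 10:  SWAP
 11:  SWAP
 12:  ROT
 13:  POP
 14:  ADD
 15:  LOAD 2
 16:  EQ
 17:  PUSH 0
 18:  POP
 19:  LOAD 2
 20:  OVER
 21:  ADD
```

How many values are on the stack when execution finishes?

2

PUSH -7  -> -7
NEG      -> 7
PUSH 12  -> 7 12
LT       -> 1
PUSH -22 -> 1 -22
DUP      -> 1 -22 -22
NEG      -> 1 -22 22
STORE 2  -> 1 -22
OVER     -> 1 -22 1
SWAP     -> 1 1 -22
SWAP     -> 1 -22 1
ROT      -> -22 1 1
POP      -> -22 1
ADD      -> -21
LOAD 2   -> -21 22
EQ       -> 0
PUSH 0   -> 0 0
POP      -> 0
LOAD 2   -> 0 22
OVER     -> 0 22 0
ADD      -> 0 22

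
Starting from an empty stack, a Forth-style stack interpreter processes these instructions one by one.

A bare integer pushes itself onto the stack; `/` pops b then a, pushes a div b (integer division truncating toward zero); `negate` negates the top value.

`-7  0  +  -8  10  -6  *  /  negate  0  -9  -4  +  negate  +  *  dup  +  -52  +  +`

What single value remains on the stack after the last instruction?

-7      -7
0       -7 0
+       -7
-8      -7 -8
10      -7 -8 10
-6      -7 -8 10 -6
*       -7 -8 -60
/       -7 0
negate  -7 0
0       -7 0 0
-9      -7 0 0 -9
-4      -7 0 0 -9 -4
+       -7 0 0 -13
negate  -7 0 0 13
+       -7 0 13
*       -7 0
dup     -7 0 0
+       -7 0
-52     -7 0 -52
+       -7 -52
+       -59

-59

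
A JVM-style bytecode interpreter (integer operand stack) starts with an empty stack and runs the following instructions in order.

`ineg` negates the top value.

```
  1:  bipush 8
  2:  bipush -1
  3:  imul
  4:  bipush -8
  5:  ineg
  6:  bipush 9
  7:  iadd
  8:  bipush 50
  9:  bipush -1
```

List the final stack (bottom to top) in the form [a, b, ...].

bipush 8  -> [8]
bipush -1 -> [8, -1]
imul      -> [-8]
bipush -8 -> [-8, -8]
ineg      -> [-8, 8]
bipush 9  -> [-8, 8, 9]
iadd      -> [-8, 17]
bipush 50 -> [-8, 17, 50]
bipush -1 -> [-8, 17, 50, -1]

[-8, 17, 50, -1]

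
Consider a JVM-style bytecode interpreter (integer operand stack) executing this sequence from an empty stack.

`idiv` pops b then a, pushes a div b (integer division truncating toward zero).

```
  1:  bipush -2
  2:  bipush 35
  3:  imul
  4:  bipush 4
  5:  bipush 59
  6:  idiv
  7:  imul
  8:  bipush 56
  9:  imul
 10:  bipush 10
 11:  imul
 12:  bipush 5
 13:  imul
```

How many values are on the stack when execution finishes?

1

bipush -2  [-2]
bipush 35  [-2, 35]
imul       [-70]
bipush 4   [-70, 4]
bipush 59  [-70, 4, 59]
idiv       [-70, 0]
imul       [0]
bipush 56  [0, 56]
imul       [0]
bipush 10  [0, 10]
imul       [0]
bipush 5   [0, 5]
imul       [0]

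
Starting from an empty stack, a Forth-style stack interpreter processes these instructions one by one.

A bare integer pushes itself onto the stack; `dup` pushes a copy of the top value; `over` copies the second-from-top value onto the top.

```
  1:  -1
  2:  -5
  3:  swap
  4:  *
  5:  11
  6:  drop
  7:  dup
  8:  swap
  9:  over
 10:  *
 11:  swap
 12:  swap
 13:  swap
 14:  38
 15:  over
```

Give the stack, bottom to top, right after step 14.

[25, 5, 38]

-1    [-1]
-5    [-1, -5]
swap  [-5, -1]
*     [5]
11    [5, 11]
drop  [5]
dup   [5, 5]
swap  [5, 5]
over  [5, 5, 5]
*     [5, 25]
swap  [25, 5]
swap  [5, 25]
swap  [25, 5]
38    [25, 5, 38]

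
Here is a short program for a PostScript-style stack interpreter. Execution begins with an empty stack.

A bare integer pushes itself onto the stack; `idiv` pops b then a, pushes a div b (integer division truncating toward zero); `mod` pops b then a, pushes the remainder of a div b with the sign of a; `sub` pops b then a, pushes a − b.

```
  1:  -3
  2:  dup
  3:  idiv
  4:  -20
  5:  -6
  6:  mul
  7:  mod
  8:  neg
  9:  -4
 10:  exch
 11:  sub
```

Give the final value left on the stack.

-3

-3   -> [-3]
dup  -> [-3, -3]
idiv -> [1]
-20  -> [1, -20]
-6   -> [1, -20, -6]
mul  -> [1, 120]
mod  -> [1]
neg  -> [-1]
-4   -> [-1, -4]
exch -> [-4, -1]
sub  -> [-3]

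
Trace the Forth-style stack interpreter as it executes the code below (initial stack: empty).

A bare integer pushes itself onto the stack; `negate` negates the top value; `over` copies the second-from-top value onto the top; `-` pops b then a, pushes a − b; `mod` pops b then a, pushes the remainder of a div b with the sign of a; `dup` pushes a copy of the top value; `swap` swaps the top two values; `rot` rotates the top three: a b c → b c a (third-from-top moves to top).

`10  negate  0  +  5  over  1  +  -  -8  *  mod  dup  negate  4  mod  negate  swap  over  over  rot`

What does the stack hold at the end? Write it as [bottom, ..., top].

[-2, -2, -10, -10]

10     → 10
negate → -10
0      → -10 0
+      → -10
5      → -10 5
over   → -10 5 -10
1      → -10 5 -10 1
+      → -10 5 -9
-      → -10 14
-8     → -10 14 -8
*      → -10 -112
mod    → -10
dup    → -10 -10
negate → -10 10
4      → -10 10 4
mod    → -10 2
negate → -10 -2
swap   → -2 -10
over   → -2 -10 -2
over   → -2 -10 -2 -10
rot    → -2 -2 -10 -10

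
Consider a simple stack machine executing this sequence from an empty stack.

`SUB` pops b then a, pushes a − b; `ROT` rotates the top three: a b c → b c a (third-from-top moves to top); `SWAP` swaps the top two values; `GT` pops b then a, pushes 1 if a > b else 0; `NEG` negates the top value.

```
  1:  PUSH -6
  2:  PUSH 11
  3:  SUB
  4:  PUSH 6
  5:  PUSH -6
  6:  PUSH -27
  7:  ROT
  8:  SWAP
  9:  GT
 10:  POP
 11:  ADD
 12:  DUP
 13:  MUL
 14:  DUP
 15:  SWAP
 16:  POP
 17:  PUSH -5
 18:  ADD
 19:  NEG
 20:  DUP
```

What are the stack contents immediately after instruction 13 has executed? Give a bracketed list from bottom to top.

[529]

PUSH -6   [-6]
PUSH 11   [-6, 11]
SUB       [-17]
PUSH 6    [-17, 6]
PUSH -6   [-17, 6, -6]
PUSH -27  [-17, 6, -6, -27]
ROT       [-17, -6, -27, 6]
SWAP      [-17, -6, 6, -27]
GT        [-17, -6, 1]
POP       [-17, -6]
ADD       [-23]
DUP       [-23, -23]
MUL       [529]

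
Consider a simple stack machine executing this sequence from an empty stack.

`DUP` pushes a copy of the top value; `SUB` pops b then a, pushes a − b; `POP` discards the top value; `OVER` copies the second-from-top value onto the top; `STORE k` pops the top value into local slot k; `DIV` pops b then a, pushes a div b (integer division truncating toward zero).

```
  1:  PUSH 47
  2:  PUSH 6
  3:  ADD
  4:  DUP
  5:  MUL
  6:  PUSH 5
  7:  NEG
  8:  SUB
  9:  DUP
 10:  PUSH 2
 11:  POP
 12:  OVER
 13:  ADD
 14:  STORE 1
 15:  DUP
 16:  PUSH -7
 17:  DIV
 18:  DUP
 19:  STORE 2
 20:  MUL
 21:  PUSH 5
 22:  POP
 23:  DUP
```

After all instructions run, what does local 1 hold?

PUSH 47  [47]
PUSH 6   [47, 6]
ADD      [53]
DUP      [53, 53]
MUL      [2809]
PUSH 5   [2809, 5]
NEG      [2809, -5]
SUB      [2814]
DUP      [2814, 2814]
PUSH 2   [2814, 2814, 2]
POP      [2814, 2814]
OVER     [2814, 2814, 2814]
ADD      [2814, 5628]
STORE 1  [2814]
DUP      [2814, 2814]
PUSH -7  [2814, 2814, -7]
DIV      [2814, -402]
DUP      [2814, -402, -402]
STORE 2  [2814, -402]
MUL      [-1131228]
PUSH 5   [-1131228, 5]
POP      [-1131228]
DUP      [-1131228, -1131228]

5628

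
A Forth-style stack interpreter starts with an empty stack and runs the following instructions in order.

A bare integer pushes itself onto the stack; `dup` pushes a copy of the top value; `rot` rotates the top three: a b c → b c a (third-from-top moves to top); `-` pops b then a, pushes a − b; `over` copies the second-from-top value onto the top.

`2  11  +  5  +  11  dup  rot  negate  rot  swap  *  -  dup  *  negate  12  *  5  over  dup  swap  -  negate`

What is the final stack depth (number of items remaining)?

2      -> [2]
11     -> [2, 11]
+      -> [13]
5      -> [13, 5]
+      -> [18]
11     -> [18, 11]
dup    -> [18, 11, 11]
rot    -> [11, 11, 18]
negate -> [11, 11, -18]
rot    -> [11, -18, 11]
swap   -> [11, 11, -18]
*      -> [11, -198]
-      -> [209]
dup    -> [209, 209]
*      -> [43681]
negate -> [-43681]
12     -> [-43681, 12]
*      -> [-524172]
5      -> [-524172, 5]
over   -> [-524172, 5, -524172]
dup    -> [-524172, 5, -524172, -524172]
swap   -> [-524172, 5, -524172, -524172]
-      -> [-524172, 5, 0]
negate -> [-524172, 5, 0]

3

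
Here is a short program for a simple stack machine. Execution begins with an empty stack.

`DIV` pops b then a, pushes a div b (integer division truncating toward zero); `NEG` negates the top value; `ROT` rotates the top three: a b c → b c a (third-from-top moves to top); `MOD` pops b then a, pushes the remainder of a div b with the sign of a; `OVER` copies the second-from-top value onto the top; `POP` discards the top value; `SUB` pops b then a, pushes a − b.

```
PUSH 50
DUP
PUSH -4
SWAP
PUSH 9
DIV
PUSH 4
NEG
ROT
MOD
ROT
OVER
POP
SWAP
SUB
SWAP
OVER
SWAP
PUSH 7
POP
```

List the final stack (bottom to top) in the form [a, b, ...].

[50, 50, 5]

PUSH 50  50
DUP      50 50
PUSH -4  50 50 -4
SWAP     50 -4 50
PUSH 9   50 -4 50 9
DIV      50 -4 5
PUSH 4   50 -4 5 4
NEG      50 -4 5 -4
ROT      50 5 -4 -4
MOD      50 5 0
ROT      5 0 50
OVER     5 0 50 0
POP      5 0 50
SWAP     5 50 0
SUB      5 50
SWAP     50 5
OVER     50 5 50
SWAP     50 50 5
PUSH 7   50 50 5 7
POP      50 50 5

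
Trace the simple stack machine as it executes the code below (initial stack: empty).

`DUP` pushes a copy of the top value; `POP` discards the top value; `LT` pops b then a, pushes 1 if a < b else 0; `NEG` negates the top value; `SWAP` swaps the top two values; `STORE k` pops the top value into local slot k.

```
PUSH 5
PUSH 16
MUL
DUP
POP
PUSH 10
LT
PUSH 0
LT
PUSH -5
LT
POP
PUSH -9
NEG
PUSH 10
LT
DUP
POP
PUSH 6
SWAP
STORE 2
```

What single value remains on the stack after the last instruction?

6

PUSH 5  -> 5
PUSH 16 -> 5 16
MUL     -> 80
DUP     -> 80 80
POP     -> 80
PUSH 10 -> 80 10
LT      -> 0
PUSH 0  -> 0 0
LT      -> 0
PUSH -5 -> 0 -5
LT      -> 0
POP     -> (empty)
PUSH -9 -> -9
NEG     -> 9
PUSH 10 -> 9 10
LT      -> 1
DUP     -> 1 1
POP     -> 1
PUSH 6  -> 1 6
SWAP    -> 6 1
STORE 2 -> 6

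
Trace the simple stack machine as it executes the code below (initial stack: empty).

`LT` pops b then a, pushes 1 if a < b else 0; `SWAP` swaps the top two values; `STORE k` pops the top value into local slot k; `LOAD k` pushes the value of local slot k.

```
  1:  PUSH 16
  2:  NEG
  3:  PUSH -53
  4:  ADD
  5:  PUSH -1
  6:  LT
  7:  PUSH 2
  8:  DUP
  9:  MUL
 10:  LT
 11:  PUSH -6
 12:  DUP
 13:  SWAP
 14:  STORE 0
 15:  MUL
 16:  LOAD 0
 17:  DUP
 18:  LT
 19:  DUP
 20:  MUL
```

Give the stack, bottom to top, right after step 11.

PUSH 16   [16]
NEG       [-16]
PUSH -53  [-16, -53]
ADD       [-69]
PUSH -1   [-69, -1]
LT        [1]
PUSH 2    [1, 2]
DUP       [1, 2, 2]
MUL       [1, 4]
LT        [1]
PUSH -6   [1, -6]

[1, -6]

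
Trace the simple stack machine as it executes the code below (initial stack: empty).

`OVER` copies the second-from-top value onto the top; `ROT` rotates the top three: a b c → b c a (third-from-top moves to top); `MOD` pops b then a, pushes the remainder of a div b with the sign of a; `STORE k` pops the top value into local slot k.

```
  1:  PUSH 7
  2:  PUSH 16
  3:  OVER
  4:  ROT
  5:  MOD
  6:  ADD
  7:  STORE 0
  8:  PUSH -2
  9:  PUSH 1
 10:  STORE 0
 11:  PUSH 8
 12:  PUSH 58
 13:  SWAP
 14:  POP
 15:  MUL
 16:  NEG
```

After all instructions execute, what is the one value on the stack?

116

PUSH 7  : 7
PUSH 16 : 7 16
OVER    : 7 16 7
ROT     : 16 7 7
MOD     : 16 0
ADD     : 16
STORE 0 : (empty)
PUSH -2 : -2
PUSH 1  : -2 1
STORE 0 : -2
PUSH 8  : -2 8
PUSH 58 : -2 8 58
SWAP    : -2 58 8
POP     : -2 58
MUL     : -116
NEG     : 116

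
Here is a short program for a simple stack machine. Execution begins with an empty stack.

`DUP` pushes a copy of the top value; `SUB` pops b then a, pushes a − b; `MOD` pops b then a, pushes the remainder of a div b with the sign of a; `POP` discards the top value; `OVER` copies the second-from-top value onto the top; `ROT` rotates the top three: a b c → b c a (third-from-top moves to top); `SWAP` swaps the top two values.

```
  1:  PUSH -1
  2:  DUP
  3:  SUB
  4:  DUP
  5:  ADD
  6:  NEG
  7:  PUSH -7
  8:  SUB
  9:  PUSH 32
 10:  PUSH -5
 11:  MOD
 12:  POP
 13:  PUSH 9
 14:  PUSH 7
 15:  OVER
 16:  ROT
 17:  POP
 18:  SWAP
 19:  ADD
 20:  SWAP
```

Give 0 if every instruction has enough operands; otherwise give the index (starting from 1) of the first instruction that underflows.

PUSH -1 : [-1]
DUP     : [-1, -1]
SUB     : [0]
DUP     : [0, 0]
ADD     : [0]
NEG     : [0]
PUSH -7 : [0, -7]
SUB     : [7]
PUSH 32 : [7, 32]
PUSH -5 : [7, 32, -5]
MOD     : [7, 2]
POP     : [7]
PUSH 9  : [7, 9]
PUSH 7  : [7, 9, 7]
OVER    : [7, 9, 7, 9]
ROT     : [7, 7, 9, 9]
POP     : [7, 7, 9]
SWAP    : [7, 9, 7]
ADD     : [7, 16]
SWAP    : [16, 7]

0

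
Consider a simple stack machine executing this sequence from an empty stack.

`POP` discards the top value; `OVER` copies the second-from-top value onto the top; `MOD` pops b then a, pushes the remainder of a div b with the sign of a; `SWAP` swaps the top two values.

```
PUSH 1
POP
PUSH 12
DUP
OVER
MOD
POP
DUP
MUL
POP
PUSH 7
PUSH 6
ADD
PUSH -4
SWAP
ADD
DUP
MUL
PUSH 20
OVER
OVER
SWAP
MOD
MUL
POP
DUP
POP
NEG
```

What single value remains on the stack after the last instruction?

PUSH 1   [1]
POP      []
PUSH 12  [12]
DUP      [12, 12]
OVER     [12, 12, 12]
MOD      [12, 0]
POP      [12]
DUP      [12, 12]
MUL      [144]
POP      []
PUSH 7   [7]
PUSH 6   [7, 6]
ADD      [13]
PUSH -4  [13, -4]
SWAP     [-4, 13]
ADD      [9]
DUP      [9, 9]
MUL      [81]
PUSH 20  [81, 20]
OVER     [81, 20, 81]
OVER     [81, 20, 81, 20]
SWAP     [81, 20, 20, 81]
MOD      [81, 20, 20]
MUL      [81, 400]
POP      [81]
DUP      [81, 81]
POP      [81]
NEG      [-81]

-81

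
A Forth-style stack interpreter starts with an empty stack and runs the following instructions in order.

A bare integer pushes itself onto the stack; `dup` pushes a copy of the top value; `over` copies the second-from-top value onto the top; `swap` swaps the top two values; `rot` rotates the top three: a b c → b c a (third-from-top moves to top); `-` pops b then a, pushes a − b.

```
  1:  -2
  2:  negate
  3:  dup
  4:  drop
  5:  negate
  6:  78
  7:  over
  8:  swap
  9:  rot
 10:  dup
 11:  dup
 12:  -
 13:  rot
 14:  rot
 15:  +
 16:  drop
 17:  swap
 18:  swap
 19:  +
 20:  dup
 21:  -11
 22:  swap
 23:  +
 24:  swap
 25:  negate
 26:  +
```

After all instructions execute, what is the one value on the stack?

-2     : [-2]
negate : [2]
dup    : [2, 2]
drop   : [2]
negate : [-2]
78     : [-2, 78]
over   : [-2, 78, -2]
swap   : [-2, -2, 78]
rot    : [-2, 78, -2]
dup    : [-2, 78, -2, -2]
dup    : [-2, 78, -2, -2, -2]
-      : [-2, 78, -2, 0]
rot    : [-2, -2, 0, 78]
rot    : [-2, 0, 78, -2]
+      : [-2, 0, 76]
drop   : [-2, 0]
swap   : [0, -2]
swap   : [-2, 0]
+      : [-2]
dup    : [-2, -2]
-11    : [-2, -2, -11]
swap   : [-2, -11, -2]
+      : [-2, -13]
swap   : [-13, -2]
negate : [-13, 2]
+      : [-11]

-11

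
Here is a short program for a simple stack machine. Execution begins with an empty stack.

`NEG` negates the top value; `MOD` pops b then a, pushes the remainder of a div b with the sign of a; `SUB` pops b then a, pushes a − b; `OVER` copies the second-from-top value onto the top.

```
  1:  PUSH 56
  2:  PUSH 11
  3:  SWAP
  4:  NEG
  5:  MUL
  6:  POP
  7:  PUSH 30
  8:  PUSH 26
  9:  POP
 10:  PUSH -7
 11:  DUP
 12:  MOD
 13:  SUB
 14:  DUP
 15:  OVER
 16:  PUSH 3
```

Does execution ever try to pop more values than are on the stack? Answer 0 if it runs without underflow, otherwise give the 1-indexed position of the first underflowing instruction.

PUSH 56 : [56]
PUSH 11 : [56, 11]
SWAP    : [11, 56]
NEG     : [11, -56]
MUL     : [-616]
POP     : []
PUSH 30 : [30]
PUSH 26 : [30, 26]
POP     : [30]
PUSH -7 : [30, -7]
DUP     : [30, -7, -7]
MOD     : [30, 0]
SUB     : [30]
DUP     : [30, 30]
OVER    : [30, 30, 30]
PUSH 3  : [30, 30, 30, 3]

0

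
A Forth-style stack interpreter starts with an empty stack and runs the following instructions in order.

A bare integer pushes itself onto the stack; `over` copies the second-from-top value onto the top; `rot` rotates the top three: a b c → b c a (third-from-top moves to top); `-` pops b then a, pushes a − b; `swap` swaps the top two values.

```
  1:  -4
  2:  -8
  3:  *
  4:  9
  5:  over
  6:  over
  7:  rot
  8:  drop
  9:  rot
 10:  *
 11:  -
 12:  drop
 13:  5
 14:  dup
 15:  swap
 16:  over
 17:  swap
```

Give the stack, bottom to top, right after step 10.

-4    [-4]
-8    [-4, -8]
*     [32]
9     [32, 9]
over  [32, 9, 32]
over  [32, 9, 32, 9]
rot   [32, 32, 9, 9]
drop  [32, 32, 9]
rot   [32, 9, 32]
*     [32, 288]

[32, 288]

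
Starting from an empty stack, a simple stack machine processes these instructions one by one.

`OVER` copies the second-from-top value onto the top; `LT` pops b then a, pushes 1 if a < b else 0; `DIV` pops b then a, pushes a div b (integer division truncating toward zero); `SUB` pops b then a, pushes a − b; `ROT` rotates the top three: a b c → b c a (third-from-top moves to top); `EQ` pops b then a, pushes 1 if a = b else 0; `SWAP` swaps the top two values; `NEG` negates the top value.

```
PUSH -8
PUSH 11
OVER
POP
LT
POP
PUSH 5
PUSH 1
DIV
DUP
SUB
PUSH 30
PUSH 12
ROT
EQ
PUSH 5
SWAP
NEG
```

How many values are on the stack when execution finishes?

3

PUSH -8 : [-8]
PUSH 11 : [-8, 11]
OVER    : [-8, 11, -8]
POP     : [-8, 11]
LT      : [1]
POP     : []
PUSH 5  : [5]
PUSH 1  : [5, 1]
DIV     : [5]
DUP     : [5, 5]
SUB     : [0]
PUSH 30 : [0, 30]
PUSH 12 : [0, 30, 12]
ROT     : [30, 12, 0]
EQ      : [30, 0]
PUSH 5  : [30, 0, 5]
SWAP    : [30, 5, 0]
NEG     : [30, 5, 0]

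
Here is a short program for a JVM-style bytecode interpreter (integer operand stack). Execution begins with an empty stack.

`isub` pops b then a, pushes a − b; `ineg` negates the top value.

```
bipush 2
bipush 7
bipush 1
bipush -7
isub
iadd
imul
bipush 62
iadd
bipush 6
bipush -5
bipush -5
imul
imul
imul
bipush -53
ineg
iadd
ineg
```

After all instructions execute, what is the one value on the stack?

bipush 2   -> [2]
bipush 7   -> [2, 7]
bipush 1   -> [2, 7, 1]
bipush -7  -> [2, 7, 1, -7]
isub       -> [2, 7, 8]
iadd       -> [2, 15]
imul       -> [30]
bipush 62  -> [30, 62]
iadd       -> [92]
bipush 6   -> [92, 6]
bipush -5  -> [92, 6, -5]
bipush -5  -> [92, 6, -5, -5]
imul       -> [92, 6, 25]
imul       -> [92, 150]
imul       -> [13800]
bipush -53 -> [13800, -53]
ineg       -> [13800, 53]
iadd       -> [13853]
ineg       -> [-13853]

-13853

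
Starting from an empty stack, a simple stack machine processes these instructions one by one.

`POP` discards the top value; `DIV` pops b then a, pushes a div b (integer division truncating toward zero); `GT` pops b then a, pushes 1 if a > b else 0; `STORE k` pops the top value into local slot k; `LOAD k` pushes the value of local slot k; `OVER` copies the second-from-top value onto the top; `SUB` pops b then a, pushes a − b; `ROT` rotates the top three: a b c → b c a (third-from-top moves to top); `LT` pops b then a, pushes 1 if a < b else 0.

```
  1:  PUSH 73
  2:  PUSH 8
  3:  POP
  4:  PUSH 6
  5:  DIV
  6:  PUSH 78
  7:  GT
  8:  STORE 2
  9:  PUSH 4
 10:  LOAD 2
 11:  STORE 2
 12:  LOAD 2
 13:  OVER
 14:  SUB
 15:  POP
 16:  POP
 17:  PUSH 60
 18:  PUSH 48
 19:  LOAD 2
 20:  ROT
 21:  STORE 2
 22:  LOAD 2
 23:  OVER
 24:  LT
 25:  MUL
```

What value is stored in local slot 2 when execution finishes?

60

PUSH 73 -> [73]
PUSH 8  -> [73, 8]
POP     -> [73]
PUSH 6  -> [73, 6]
DIV     -> [12]
PUSH 78 -> [12, 78]
GT      -> [0]
STORE 2 -> []
PUSH 4  -> [4]
LOAD 2  -> [4, 0]
STORE 2 -> [4]
LOAD 2  -> [4, 0]
OVER    -> [4, 0, 4]
SUB     -> [4, -4]
POP     -> [4]
POP     -> []
PUSH 60 -> [60]
PUSH 48 -> [60, 48]
LOAD 2  -> [60, 48, 0]
ROT     -> [48, 0, 60]
STORE 2 -> [48, 0]
LOAD 2  -> [48, 0, 60]
OVER    -> [48, 0, 60, 0]
LT      -> [48, 0, 0]
MUL     -> [48, 0]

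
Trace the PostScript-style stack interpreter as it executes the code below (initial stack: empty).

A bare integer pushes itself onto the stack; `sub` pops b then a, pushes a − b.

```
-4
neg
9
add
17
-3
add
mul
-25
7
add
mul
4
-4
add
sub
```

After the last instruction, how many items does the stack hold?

-4  : [-4]
neg : [4]
9   : [4, 9]
add : [13]
17  : [13, 17]
-3  : [13, 17, -3]
add : [13, 14]
mul : [182]
-25 : [182, -25]
7   : [182, -25, 7]
add : [182, -18]
mul : [-3276]
4   : [-3276, 4]
-4  : [-3276, 4, -4]
add : [-3276, 0]
sub : [-3276]

1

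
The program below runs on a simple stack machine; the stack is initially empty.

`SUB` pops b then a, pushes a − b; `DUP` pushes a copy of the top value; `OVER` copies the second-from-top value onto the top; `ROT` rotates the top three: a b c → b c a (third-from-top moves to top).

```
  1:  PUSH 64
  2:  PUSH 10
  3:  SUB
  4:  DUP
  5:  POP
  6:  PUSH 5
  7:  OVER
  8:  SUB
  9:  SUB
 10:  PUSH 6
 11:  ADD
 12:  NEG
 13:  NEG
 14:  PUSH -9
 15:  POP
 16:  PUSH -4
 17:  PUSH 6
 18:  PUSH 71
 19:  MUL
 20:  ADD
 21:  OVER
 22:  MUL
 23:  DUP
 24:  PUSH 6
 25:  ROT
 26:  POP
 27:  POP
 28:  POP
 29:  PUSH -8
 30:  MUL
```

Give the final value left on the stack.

-872

PUSH 64 : 64
PUSH 10 : 64 10
SUB     : 54
DUP     : 54 54
POP     : 54
PUSH 5  : 54 5
OVER    : 54 5 54
SUB     : 54 -49
SUB     : 103
PUSH 6  : 103 6
ADD     : 109
NEG     : -109
NEG     : 109
PUSH -9 : 109 -9
POP     : 109
PUSH -4 : 109 -4
PUSH 6  : 109 -4 6
PUSH 71 : 109 -4 6 71
MUL     : 109 -4 426
ADD     : 109 422
OVER    : 109 422 109
MUL     : 109 45998
DUP     : 109 45998 45998
PUSH 6  : 109 45998 45998 6
ROT     : 109 45998 6 45998
POP     : 109 45998 6
POP     : 109 45998
POP     : 109
PUSH -8 : 109 -8
MUL     : -872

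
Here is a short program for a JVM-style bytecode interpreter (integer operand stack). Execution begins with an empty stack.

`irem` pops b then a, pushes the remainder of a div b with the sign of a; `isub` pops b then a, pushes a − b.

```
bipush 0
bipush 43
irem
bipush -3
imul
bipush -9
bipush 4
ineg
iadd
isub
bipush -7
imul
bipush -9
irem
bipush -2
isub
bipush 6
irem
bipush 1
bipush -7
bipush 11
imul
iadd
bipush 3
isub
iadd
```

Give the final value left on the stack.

-78

bipush 0  : [0]
bipush 43 : [0, 43]
irem      : [0]
bipush -3 : [0, -3]
imul      : [0]
bipush -9 : [0, -9]
bipush 4  : [0, -9, 4]
ineg      : [0, -9, -4]
iadd      : [0, -13]
isub      : [13]
bipush -7 : [13, -7]
imul      : [-91]
bipush -9 : [-91, -9]
irem      : [-1]
bipush -2 : [-1, -2]
isub      : [1]
bipush 6  : [1, 6]
irem      : [1]
bipush 1  : [1, 1]
bipush -7 : [1, 1, -7]
bipush 11 : [1, 1, -7, 11]
imul      : [1, 1, -77]
iadd      : [1, -76]
bipush 3  : [1, -76, 3]
isub      : [1, -79]
iadd      : [-78]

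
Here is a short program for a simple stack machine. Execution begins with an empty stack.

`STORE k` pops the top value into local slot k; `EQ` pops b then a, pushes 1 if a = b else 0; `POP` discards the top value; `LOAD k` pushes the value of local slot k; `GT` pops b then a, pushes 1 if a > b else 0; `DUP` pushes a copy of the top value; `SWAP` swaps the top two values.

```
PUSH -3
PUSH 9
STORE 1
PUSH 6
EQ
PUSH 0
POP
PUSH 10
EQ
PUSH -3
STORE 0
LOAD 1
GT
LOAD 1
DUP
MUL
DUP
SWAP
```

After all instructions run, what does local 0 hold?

PUSH -3 -> [-3]
PUSH 9  -> [-3, 9]
STORE 1 -> [-3]
PUSH 6  -> [-3, 6]
EQ      -> [0]
PUSH 0  -> [0, 0]
POP     -> [0]
PUSH 10 -> [0, 10]
EQ      -> [0]
PUSH -3 -> [0, -3]
STORE 0 -> [0]
LOAD 1  -> [0, 9]
GT      -> [0]
LOAD 1  -> [0, 9]
DUP     -> [0, 9, 9]
MUL     -> [0, 81]
DUP     -> [0, 81, 81]
SWAP    -> [0, 81, 81]

-3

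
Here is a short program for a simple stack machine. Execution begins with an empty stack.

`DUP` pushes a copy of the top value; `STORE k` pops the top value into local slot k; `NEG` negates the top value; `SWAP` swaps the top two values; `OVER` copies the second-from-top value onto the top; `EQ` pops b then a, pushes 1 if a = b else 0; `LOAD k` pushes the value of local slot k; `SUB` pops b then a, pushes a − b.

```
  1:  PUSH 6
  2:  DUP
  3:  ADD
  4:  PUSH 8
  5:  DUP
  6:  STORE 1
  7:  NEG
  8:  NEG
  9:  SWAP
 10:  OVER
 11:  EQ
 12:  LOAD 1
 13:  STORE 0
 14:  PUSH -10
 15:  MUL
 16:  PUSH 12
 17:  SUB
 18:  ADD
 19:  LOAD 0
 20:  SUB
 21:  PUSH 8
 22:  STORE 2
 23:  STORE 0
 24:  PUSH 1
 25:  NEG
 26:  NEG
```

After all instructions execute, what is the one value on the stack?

PUSH 6   -> [6]
DUP      -> [6, 6]
ADD      -> [12]
PUSH 8   -> [12, 8]
DUP      -> [12, 8, 8]
STORE 1  -> [12, 8]
NEG      -> [12, -8]
NEG      -> [12, 8]
SWAP     -> [8, 12]
OVER     -> [8, 12, 8]
EQ       -> [8, 0]
LOAD 1   -> [8, 0, 8]
STORE 0  -> [8, 0]
PUSH -10 -> [8, 0, -10]
MUL      -> [8, 0]
PUSH 12  -> [8, 0, 12]
SUB      -> [8, -12]
ADD      -> [-4]
LOAD 0   -> [-4, 8]
SUB      -> [-12]
PUSH 8   -> [-12, 8]
STORE 2  -> [-12]
STORE 0  -> []
PUSH 1   -> [1]
NEG      -> [-1]
NEG      -> [1]

1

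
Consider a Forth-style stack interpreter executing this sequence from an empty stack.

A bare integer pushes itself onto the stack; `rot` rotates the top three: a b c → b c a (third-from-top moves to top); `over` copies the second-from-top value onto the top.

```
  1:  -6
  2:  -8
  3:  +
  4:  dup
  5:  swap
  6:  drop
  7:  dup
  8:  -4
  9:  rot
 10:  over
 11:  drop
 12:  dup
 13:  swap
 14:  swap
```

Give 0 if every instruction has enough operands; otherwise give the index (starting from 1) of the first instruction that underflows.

0

-6   : [-6]
-8   : [-6, -8]
+    : [-14]
dup  : [-14, -14]
swap : [-14, -14]
drop : [-14]
dup  : [-14, -14]
-4   : [-14, -14, -4]
rot  : [-14, -4, -14]
over : [-14, -4, -14, -4]
drop : [-14, -4, -14]
dup  : [-14, -4, -14, -14]
swap : [-14, -4, -14, -14]
swap : [-14, -4, -14, -14]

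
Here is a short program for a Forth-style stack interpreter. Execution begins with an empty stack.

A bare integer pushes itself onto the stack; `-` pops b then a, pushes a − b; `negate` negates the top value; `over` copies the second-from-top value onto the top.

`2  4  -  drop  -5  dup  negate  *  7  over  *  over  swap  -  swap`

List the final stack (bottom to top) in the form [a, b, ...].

[150, -25]

2      : [2]
4      : [2, 4]
-      : [-2]
drop   : []
-5     : [-5]
dup    : [-5, -5]
negate : [-5, 5]
*      : [-25]
7      : [-25, 7]
over   : [-25, 7, -25]
*      : [-25, -175]
over   : [-25, -175, -25]
swap   : [-25, -25, -175]
-      : [-25, 150]
swap   : [150, -25]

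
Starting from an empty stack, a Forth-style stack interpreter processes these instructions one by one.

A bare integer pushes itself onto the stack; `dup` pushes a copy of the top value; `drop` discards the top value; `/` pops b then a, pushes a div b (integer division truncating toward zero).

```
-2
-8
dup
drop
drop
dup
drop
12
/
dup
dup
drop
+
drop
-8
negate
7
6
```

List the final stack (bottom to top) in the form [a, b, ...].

[8, 7, 6]

-2      -2
-8      -2 -8
dup     -2 -8 -8
drop    -2 -8
drop    -2
dup     -2 -2
drop    -2
12      -2 12
/       0
dup     0 0
dup     0 0 0
drop    0 0
+       0
drop    (empty)
-8      -8
negate  8
7       8 7
6       8 7 6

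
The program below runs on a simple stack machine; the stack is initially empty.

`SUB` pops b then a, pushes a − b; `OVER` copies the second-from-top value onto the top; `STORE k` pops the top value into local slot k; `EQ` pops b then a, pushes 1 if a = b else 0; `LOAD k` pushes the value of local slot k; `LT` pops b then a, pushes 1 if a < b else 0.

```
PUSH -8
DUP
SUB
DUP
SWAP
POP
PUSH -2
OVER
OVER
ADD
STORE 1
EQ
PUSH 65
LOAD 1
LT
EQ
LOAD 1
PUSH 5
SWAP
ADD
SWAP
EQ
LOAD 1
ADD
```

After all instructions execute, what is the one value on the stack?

PUSH -8 → -8
DUP     → -8 -8
SUB     → 0
DUP     → 0 0
SWAP    → 0 0
POP     → 0
PUSH -2 → 0 -2
OVER    → 0 -2 0
OVER    → 0 -2 0 -2
ADD     → 0 -2 -2
STORE 1 → 0 -2
EQ      → 0
PUSH 65 → 0 65
LOAD 1  → 0 65 -2
LT      → 0 0
EQ      → 1
LOAD 1  → 1 -2
PUSH 5  → 1 -2 5
SWAP    → 1 5 -2
ADD     → 1 3
SWAP    → 3 1
EQ      → 0
LOAD 1  → 0 -2
ADD     → -2

-2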